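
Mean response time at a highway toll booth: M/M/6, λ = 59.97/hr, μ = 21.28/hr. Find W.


a = 2.8181; ρ = 0.4697; P₀ = 0.059030
Lq = P₀·a^c·ρ/(c!(1−ρ)²) = 0.06859
Wq = Lq/λ = 0.06859/59.97 = 0.001144 hr
W = Wq + 1/μ = 0.001144 + 0.04699 = 0.04814 hr

Final: 0.04814 hr


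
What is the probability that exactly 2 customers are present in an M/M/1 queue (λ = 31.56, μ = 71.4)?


ρ = 31.56/71.4 = 0.4420
P_n = (1−ρ)·ρ^n = (1 − 0.4420)·0.4420^2 = 0.5580·0.195379 = 0.109018

Final: 0.109018


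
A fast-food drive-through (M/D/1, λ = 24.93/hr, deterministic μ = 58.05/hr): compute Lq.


ρ = 24.93/58.05 = 0.4295
M/D/1: Lq = ρ²/(2(1−ρ)) = 0.1844/(2·0.5705) = 0.16163

Final: 0.16163


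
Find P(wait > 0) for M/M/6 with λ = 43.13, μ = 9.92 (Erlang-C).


a = λ/μ = 4.3478; ρ = a/6 = 0.7246
P₀ = 0.011062 (from M/M/c formula)
C(c,a) = [a^c/(c!(1−ρ))]·P₀ = [6754.71012/(720·0.2754)]·0.011062
= 34.06891·0.011062 = 0.376862

Final: 0.376862


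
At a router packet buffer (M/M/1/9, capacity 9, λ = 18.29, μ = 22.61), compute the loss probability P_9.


ρ = λ/μ = 18.29/22.61 = 0.8089
P_K = (1−ρ)ρ^K/(1−ρ^(K+1)) = (0.1911·0.148326)/(1 − 0.119986)
= 0.028340/0.880014 = 0.032204

Final: 0.032204


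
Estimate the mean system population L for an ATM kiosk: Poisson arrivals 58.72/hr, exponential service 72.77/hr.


ρ = λ/μ = 58.72/72.77 = 0.8069
L = ρ/(1−ρ) = 0.8069/(1 − 0.8069) = 0.8069/0.1931 = 4.1794

Final: 4.1794


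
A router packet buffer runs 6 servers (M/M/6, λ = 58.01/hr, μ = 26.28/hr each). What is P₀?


a = λ/μ = 58.01/26.28 = 2.2074; ρ = a/c = 0.3679
Σ_{k=0}^{5} a^k/k! (terms k=0..5) = 1.00000 + 2.20738 + 2.43627 + 1.79259 + 0.98923 + 0.43672 = 8.86220
Tail: a^6/(6!(1−ρ)) = 115.68180/(720·0.6321) = 0.25418
P₀ = 1/(8.86220 + 0.25418) = 1/9.11638 = 0.109693

Final: 0.109693


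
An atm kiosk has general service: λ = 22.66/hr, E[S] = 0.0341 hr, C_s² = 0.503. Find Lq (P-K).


ρ = λ·E[S] = 22.66·0.0341 = 0.7727
Lq = ρ²(1+C_s²)/(2(1−ρ)) = 0.5971·(1+0.503)/(2·0.2273)
= 0.5971·1.5030/0.4546 = 1.97410

Final: 1.97410


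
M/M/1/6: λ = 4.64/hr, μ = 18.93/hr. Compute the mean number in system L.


ρ = 4.64/18.93 = 0.2451
L = ρ[1 − (K+1)ρ^K + Kρ^(K+1)] / [(1−ρ)(1−ρ^(K+1))]
Numerator: 0.2451·(1 − 7·0.0002169 + 6·0.00005316) = 0.244820
Denominator: (0.7549)·(0.999947) = 0.754846
L = 0.244820/0.754846 = 0.3243

Final: 0.3243


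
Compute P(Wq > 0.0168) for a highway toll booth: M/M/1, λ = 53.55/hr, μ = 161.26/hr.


ρ = 53.55/161.26 = 0.3321
P(Wq > t) = ρ·e^{−(μ−λ)t} = 0.3321·e^{−1.8095}
= 0.3321·0.163731 = 0.054371

Final: 0.054371


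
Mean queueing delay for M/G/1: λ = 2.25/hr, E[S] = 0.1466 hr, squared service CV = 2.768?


ρ = λ·E[S] = 2.25·0.1466 = 0.3299
E[S²] = E[S]²(1+C_s²) = 0.1466²·(1+2.768) = 0.080980
Wq = λ·E[S²]/(2(1−ρ)) = 2.25·0.080980/(2·0.6702) = 0.13594 hr

Final: 0.13594 hr


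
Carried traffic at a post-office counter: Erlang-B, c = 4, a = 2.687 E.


B(4,2.687) = 0.170992 (Erlang-B)
Carried load = a(1 − B) = 2.687·(1 − 0.170992) = 2.687·0.829008 = 2.2275 E

Final: 2.2275 Erlangs


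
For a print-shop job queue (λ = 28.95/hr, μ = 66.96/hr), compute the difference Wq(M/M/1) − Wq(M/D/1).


ρ = 28.95/66.96 = 0.4323
Wq(M/M/1) = ρ/(μ−λ) = 0.4323/38.01 = 0.01137 hr
Wq(M/D/1) = ρ/(2(μ−λ)) = 0.005687 hr
Savings = 0.01137 − 0.005687 = 0.005687 hr

Final: 0.005687 hr


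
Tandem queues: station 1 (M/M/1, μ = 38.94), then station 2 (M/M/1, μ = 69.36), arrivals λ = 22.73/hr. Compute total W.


Each node sees arrival rate λ = 22.73/hr (tandem ⇒ throughput preserved).
W₁ = 1/(μ₁−λ) = 1/(38.94−22.73) = 0.06169 hr
W₂ = 1/(μ₂−λ) = 1/(69.36−22.73) = 0.02145 hr
W_total = W₁ + W₂ = 0.06169 + 0.02145 = 0.08314 hr

Final: 0.08314 hr


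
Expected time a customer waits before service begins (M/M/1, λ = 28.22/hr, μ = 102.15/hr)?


ρ = 28.22/102.15 = 0.2763
Wq = ρ/(μ−λ) = 0.2763/(102.15 − 28.22) = 0.2763/73.93 = 0.003737 hr

Final: 0.003737 hr


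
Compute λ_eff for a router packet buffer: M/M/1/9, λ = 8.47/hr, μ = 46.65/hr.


ρ = 0.1816; P_K = (1−ρ)ρ^9/(1−ρ^10) = 0.0000001755
λ_eff = λ(1 − P_K) = 8.47·(1 − 0.0000001755) = 8.47·1.000000 = 8.4700 /hr

Final: 8.4700 /hr


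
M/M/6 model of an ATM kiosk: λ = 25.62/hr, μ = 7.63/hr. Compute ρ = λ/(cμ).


ρ = λ/(cμ) = 25.62/(6·7.63) = 25.62/45.78 = 0.5596

Final: 0.5596


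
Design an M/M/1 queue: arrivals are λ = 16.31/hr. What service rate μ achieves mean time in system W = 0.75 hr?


W = 1/(μ−λ) ⇒ μ − λ = 1/W = 1/0.75 = 1.3333
μ = λ + 1/W = 16.31 + 1.3333 = 17.6433 per hr

Final: 17.6433 /hr


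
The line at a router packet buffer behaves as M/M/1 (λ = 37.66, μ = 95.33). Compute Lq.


ρ = 37.66/95.33 = 0.3950
Lq = ρ²/(1−ρ) = 0.1561/0.6050 = 0.2580

Final: 0.2580


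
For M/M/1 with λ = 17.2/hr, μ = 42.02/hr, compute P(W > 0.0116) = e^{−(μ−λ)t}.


W ~ Exponential(μ−λ) for M/M/1.
μ − λ = 42.02 − 17.2 = 24.8200
P(W > t) = e^{−(μ−λ)t} = e^{−0.2879} = 0.749828

Final: 0.749828


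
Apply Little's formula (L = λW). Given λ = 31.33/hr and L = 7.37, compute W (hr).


W = L/λ = 7.37/31.33 = 0.2352 hr

Final: 0.2352 hr


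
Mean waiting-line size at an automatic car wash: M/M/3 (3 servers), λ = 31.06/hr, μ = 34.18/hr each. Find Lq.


a = λ/μ = 0.9087; ρ = a/3 = 0.3029
P₀ = 0.399838
Lq = P₀·a^c·ρ / (c!·(1−ρ)²) = 0.399838·0.75039·0.3029/(6·0.48594)
= 0.03117

Final: 0.03117


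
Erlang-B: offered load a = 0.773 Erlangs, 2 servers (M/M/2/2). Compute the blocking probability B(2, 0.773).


B(c,a) = (a^c/c!) / Σ_{k=0}^{c} a^k/k!
a^2/2! = 0.298764
Σ terms (k=0..2): 1.00000 + 0.77300 + 0.29876 = 2.071765
B = 0.298764/2.071765 = 0.144208

Final: 0.144208


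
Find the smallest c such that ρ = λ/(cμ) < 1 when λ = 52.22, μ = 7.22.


Stability requires cμ > λ ⇔ c > λ/μ.
λ/μ = 52.22/7.22 = 7.2327
Minimum integer c = ⌊7.2327⌋ + 1 = 8
Check: 8·7.22 = 57.76 > 52.22, while 7·7.22 = 50.54 ≤ 52.22

Final: 8 servers


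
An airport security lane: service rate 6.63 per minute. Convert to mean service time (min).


Mean service time = 1/μ = 1/6.63 minute = 0.15083 minute
In minutes: 0.15083 × 1 = 0.1508 min

Final: 0.1508 min


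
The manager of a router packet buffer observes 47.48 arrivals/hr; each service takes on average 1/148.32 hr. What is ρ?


ρ = λ/μ = 47.48/148.32 = 0.3201

Final: 0.3201


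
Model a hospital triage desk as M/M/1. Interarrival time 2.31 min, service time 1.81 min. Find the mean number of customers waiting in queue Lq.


λ = 60/2.31 = 25.9740 /hr
μ = 60/1.81 = 33.1492 /hr
ρ = λ/μ = 25.9740/33.1492 = 0.7835
Lq = ρ²/(1−ρ) = 0.6140/0.2165 = 2.8365

Final: 2.8365


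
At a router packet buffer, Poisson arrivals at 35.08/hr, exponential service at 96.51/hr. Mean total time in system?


W = 1/(μ−λ) = 1/(96.51 − 35.08) = 1/61.43 = 0.01628 hr

Final: 0.01628 hr


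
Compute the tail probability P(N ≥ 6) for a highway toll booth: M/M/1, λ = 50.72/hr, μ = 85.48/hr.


ρ = 50.72/85.48 = 0.5934
P(N ≥ n) = ρ^n = 0.5934^6 = 0.043640

Final: 0.043640


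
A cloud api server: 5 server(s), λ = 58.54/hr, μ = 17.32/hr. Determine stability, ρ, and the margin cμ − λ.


Total capacity cμ = 5·17.32 = 86.60/hr
ρ = λ/(cμ) = 58.54/86.60 = 0.6760
Stable ⇔ ρ < 1: YES
Spare capacity = cμ − λ = 86.60 − 58.54 = 28.06/hr

Final: ρ = 0.6760; stable; margin = 28.06/hr


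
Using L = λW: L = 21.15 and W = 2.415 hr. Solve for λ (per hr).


λ = L/W = 21.15/2.415 = 8.7578 /hr

Final: 8.7578 /hr


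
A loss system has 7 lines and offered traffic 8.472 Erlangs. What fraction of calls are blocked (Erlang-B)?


B(c,a) = (a^c/c!) / Σ_{k=0}^{c} a^k/k!
a^7/7! = 621.542876
Σ terms (k=0..7): 1.00000 + 8.47200 + 35.88739 + 101.34600 + 214.65082 + 363.70435 + 513.55054 + 621.54288 = 1860.153961
B = 621.542876/1860.153961 = 0.334135

Final: 0.334135


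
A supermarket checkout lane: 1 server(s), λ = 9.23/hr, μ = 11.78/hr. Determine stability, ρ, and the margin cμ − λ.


Total capacity cμ = 1·11.78 = 11.78/hr
ρ = λ/(cμ) = 9.23/11.78 = 0.7835
Stable ⇔ ρ < 1: YES
Spare capacity = cμ − λ = 11.78 − 9.23 = 2.55/hr

Final: ρ = 0.7835; stable; margin = 2.55/hr


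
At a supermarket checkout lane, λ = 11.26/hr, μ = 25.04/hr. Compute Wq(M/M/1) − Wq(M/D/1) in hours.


ρ = 11.26/25.04 = 0.4497
Wq(M/M/1) = ρ/(μ−λ) = 0.4497/13.78 = 0.03263 hr
Wq(M/D/1) = ρ/(2(μ−λ)) = 0.01632 hr
Savings = 0.03263 − 0.01632 = 0.01632 hr

Final: 0.01632 hr


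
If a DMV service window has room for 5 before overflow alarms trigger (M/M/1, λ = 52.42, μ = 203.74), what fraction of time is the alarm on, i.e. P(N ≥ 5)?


ρ = 52.42/203.74 = 0.2573
P(N ≥ n) = ρ^n = 0.2573^5 = 0.001127

Final: 0.001127


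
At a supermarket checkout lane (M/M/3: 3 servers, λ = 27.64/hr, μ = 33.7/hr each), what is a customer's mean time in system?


a = 0.8202; ρ = 0.2734; P₀ = 0.438005
Lq = P₀·a^c·ρ/(c!(1−ρ)²) = 0.02086
Wq = Lq/λ = 0.02086/27.64 = 0.0007546 hr
W = Wq + 1/μ = 0.0007546 + 0.02967 = 0.03043 hr

Final: 0.03043 hr


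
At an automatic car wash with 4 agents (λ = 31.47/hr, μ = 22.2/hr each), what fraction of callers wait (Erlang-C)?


a = λ/μ = 1.4176; ρ = a/4 = 0.3544
P₀ = 0.240518 (from M/M/c formula)
C(c,a) = [a^c/(c!(1−ρ))]·P₀ = [4.03808/(24·0.6456)]·0.240518
= 0.26061·0.240518 = 0.062682

Final: 0.062682


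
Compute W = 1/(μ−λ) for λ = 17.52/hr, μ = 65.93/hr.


W = 1/(μ−λ) = 1/(65.93 − 17.52) = 1/48.41 = 0.02066 hr

Final: 0.02066 hr


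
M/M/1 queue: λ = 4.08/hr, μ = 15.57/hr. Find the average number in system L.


ρ = λ/μ = 4.08/15.57 = 0.2620
L = ρ/(1−ρ) = 0.2620/(1 − 0.2620) = 0.2620/0.7380 = 0.3551

Final: 0.3551


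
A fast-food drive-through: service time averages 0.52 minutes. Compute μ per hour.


μ = 1/(service time) in consistent units.
1 hour = 60 min, so μ = 60/0.52 = 115.3846 per hour

Final: 115.3846 /hr


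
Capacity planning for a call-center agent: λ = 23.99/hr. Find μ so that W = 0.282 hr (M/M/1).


W = 1/(μ−λ) ⇒ μ − λ = 1/W = 1/0.282 = 3.5461
μ = λ + 1/W = 23.99 + 3.5461 = 27.5361 per hr

Final: 27.5361 /hr


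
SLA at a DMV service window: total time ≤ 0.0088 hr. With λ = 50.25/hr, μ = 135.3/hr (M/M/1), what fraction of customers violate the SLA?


W ~ Exponential(μ−λ) for M/M/1.
μ − λ = 135.3 − 50.25 = 85.0500
P(W > t) = e^{−(μ−λ)t} = e^{−0.7484} = 0.473104

Final: 0.473104


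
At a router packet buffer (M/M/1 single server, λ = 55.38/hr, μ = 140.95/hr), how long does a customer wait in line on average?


ρ = 55.38/140.95 = 0.3929
Wq = ρ/(μ−λ) = 0.3929/(140.95 − 55.38) = 0.3929/85.57 = 0.004592 hr

Final: 0.004592 hr


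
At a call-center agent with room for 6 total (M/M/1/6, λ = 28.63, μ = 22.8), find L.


ρ = 28.63/22.8 = 1.2557
L = ρ[1 − (K+1)ρ^K + Kρ^(K+1)] / [(1−ρ)(1−ρ^(K+1))]
Numerator: 1.2557·(1 − 7·3.920297 + 6·4.922724) = 3.885473
Denominator: (-0.2557)·(-3.922724) = 1.003047
L = 3.885473/1.003047 = 3.8737

Final: 3.8737


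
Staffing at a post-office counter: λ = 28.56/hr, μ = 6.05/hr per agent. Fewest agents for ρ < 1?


Stability requires cμ > λ ⇔ c > λ/μ.
λ/μ = 28.56/6.05 = 4.7207
Minimum integer c = ⌊4.7207⌋ + 1 = 5
Check: 5·6.05 = 30.25 > 28.56, while 4·6.05 = 24.20 ≤ 28.56

Final: 5 servers


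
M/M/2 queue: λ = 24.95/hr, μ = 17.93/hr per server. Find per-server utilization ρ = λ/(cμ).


ρ = λ/(cμ) = 24.95/(2·17.93) = 24.95/35.86 = 0.6958

Final: 0.6958


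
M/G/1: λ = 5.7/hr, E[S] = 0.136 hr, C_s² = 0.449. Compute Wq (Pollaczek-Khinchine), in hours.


ρ = λ·E[S] = 5.7·0.136 = 0.7752
E[S²] = E[S]²(1+C_s²) = 0.136²·(1+0.449) = 0.026801
Wq = λ·E[S²]/(2(1−ρ)) = 5.7·0.026801/(2·0.2248) = 0.33978 hr

Final: 0.33978 hr


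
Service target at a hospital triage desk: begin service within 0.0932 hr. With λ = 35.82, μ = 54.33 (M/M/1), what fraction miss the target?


ρ = 35.82/54.33 = 0.6593
P(Wq > t) = ρ·e^{−(μ−λ)t} = 0.6593·e^{−1.7251}
= 0.6593·0.178150 = 0.117455

Final: 0.117455


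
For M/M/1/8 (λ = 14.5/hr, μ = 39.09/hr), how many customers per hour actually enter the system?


ρ = 0.3709; P_K = (1−ρ)ρ^8/(1−ρ^9) = 0.0002255
λ_eff = λ(1 − P_K) = 14.5·(1 − 0.0002255) = 14.5·0.999774 = 14.4967 /hr

Final: 14.4967 /hr


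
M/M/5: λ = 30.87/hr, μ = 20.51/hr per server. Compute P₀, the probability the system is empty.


a = λ/μ = 30.87/20.51 = 1.5051; ρ = a/c = 0.3010
Σ_{k=0}^{4} a^k/k! (terms k=0..4) = 1.00000 + 1.50512 + 1.13269 + 0.56828 + 0.21383 = 4.41992
Tail: a^5/(5!(1−ρ)) = 7.72422/(120·0.6990) = 0.09209
P₀ = 1/(4.41992 + 0.09209) = 1/4.51201 = 0.221631

Final: 0.221631


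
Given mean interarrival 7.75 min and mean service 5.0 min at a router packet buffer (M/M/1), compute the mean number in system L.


λ = 60/7.75 = 7.7419 /hr
μ = 60/5.0 = 12.0000 /hr
ρ = λ/μ = 7.7419/12.0000 = 0.6452
L = ρ/(1−ρ) = 0.6452/0.3548 = 1.8182

Final: 1.8182


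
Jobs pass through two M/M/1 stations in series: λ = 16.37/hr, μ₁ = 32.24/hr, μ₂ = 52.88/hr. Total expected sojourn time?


Each node sees arrival rate λ = 16.37/hr (tandem ⇒ throughput preserved).
W₁ = 1/(μ₁−λ) = 1/(32.24−16.37) = 0.06301 hr
W₂ = 1/(μ₂−λ) = 1/(52.88−16.37) = 0.02739 hr
W_total = W₁ + W₂ = 0.06301 + 0.02739 = 0.09040 hr

Final: 0.09040 hr


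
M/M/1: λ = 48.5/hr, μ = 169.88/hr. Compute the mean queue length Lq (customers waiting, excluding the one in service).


ρ = 48.5/169.88 = 0.2855
Lq = ρ²/(1−ρ) = 0.08151/0.7145 = 0.1141

Final: 0.1141


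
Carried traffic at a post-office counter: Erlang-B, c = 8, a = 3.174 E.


B(8,3.174) = 0.010746 (Erlang-B)
Carried load = a(1 − B) = 3.174·(1 − 0.010746) = 3.174·0.989254 = 3.1399 E

Final: 3.1399 Erlangs


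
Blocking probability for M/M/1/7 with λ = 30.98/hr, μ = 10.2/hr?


ρ = λ/μ = 30.98/10.2 = 3.0373
P_K = (1−ρ)ρ^K/(1−ρ^(K+1)) = (-2.0373·2384.342784)/(1 − 7241.856807)
= -4857.514024/-7240.856807 = 0.670848

Final: 0.670848


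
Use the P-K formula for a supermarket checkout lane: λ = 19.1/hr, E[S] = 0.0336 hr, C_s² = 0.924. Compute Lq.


ρ = λ·E[S] = 19.1·0.0336 = 0.6418
Lq = ρ²(1+C_s²)/(2(1−ρ)) = 0.4119·(1+0.924)/(2·0.3582)
= 0.4119·1.9240/0.7165 = 1.10598

Final: 1.10598


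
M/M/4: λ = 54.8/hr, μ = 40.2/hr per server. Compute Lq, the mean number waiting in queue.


a = λ/μ = 1.3632; ρ = a/4 = 0.3408
P₀ = 0.254273
Lq = P₀·a^c·ρ / (c!·(1−ρ)²) = 0.254273·3.45317·0.3408/(24·0.43455)
= 0.02869

Final: 0.02869


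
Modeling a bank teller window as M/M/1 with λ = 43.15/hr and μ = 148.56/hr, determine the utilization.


ρ = λ/μ = 43.15/148.56 = 0.2905

Final: 0.2905


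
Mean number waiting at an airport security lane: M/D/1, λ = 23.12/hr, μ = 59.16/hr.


ρ = 23.12/59.16 = 0.3908
M/D/1: Lq = ρ²/(2(1−ρ)) = 0.1527/(2·0.6092) = 0.12535

Final: 0.12535


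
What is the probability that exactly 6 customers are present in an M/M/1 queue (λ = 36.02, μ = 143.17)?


ρ = 36.02/143.17 = 0.2516
P_n = (1−ρ)·ρ^n = (1 − 0.2516)·0.2516^6 = 0.7484·0.0002536 = 0.0001898

Final: 0.0001898


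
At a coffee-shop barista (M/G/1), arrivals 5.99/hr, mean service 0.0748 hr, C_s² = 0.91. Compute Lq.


ρ = λ·E[S] = 5.99·0.0748 = 0.4481
Lq = ρ²(1+C_s²)/(2(1−ρ)) = 0.2008·(1+0.91)/(2·0.5519)
= 0.2008·1.9100/1.1039 = 0.34735

Final: 0.34735


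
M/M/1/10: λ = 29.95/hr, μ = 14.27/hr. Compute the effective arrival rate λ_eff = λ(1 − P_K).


ρ = 2.0988; P_K = (1−ρ)ρ^10/(1−ρ^11) = 0.523690
λ_eff = λ(1 − P_K) = 29.95·(1 − 0.523690) = 29.95·0.476310 = 14.2655 /hr

Final: 14.2655 /hr


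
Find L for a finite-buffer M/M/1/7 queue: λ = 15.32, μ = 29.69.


ρ = 15.32/29.69 = 0.5160
L = ρ[1 − (K+1)ρ^K + Kρ^(K+1)] / [(1−ρ)(1−ρ^(K+1))]
Numerator: 0.5160·(1 − 8·0.009740 + 7·0.005026) = 0.493946
Denominator: (0.4840)·(0.994974) = 0.481569
L = 0.493946/0.481569 = 1.0257

Final: 1.0257


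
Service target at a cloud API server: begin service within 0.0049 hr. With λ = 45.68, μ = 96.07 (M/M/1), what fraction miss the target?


ρ = 45.68/96.07 = 0.4755
P(Wq > t) = ρ·e^{−(μ−λ)t} = 0.4755·e^{−0.2469}
= 0.4755·0.781210 = 0.371455

Final: 0.371455


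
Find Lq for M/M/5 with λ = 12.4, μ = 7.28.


a = λ/μ = 1.7033; ρ = a/5 = 0.3407
P₀ = 0.181507
Lq = P₀·a^c·ρ / (c!·(1−ρ)²) = 0.181507·14.33678·0.3407/(120·0.43473)
= 0.01699

Final: 0.01699


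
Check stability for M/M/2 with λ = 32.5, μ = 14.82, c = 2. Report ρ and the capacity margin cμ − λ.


Total capacity cμ = 2·14.82 = 29.64/hr
ρ = λ/(cμ) = 32.5/29.64 = 1.0965
Stable ⇔ ρ < 1: NO
Spare capacity = cμ − λ = 29.64 − 32.5 = -2.86/hr

Final: ρ = 1.0965; unstable; margin = -2.86/hr


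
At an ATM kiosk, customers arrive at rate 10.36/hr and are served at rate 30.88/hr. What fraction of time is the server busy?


ρ = λ/μ = 10.36/30.88 = 0.3355

Final: 0.3355


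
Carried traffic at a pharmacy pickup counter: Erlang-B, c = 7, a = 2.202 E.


B(7,2.202) = 0.005519 (Erlang-B)
Carried load = a(1 − B) = 2.202·(1 − 0.005519) = 2.202·0.994481 = 2.1898 E

Final: 2.1898 Erlangs


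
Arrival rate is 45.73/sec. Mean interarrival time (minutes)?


Mean interarrival time = 1/λ = 1/45.73 second = 0.02187 second
In minutes: 0.02187 × 0.0166667 = 0.0003645 min

Final: 0.0003645 min


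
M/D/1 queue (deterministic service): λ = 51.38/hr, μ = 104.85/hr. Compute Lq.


ρ = 51.38/104.85 = 0.4900
M/D/1: Lq = ρ²/(2(1−ρ)) = 0.2401/(2·0.5100) = 0.23544

Final: 0.23544


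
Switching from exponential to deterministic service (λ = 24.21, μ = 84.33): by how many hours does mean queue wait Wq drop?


ρ = 24.21/84.33 = 0.2871
Wq(M/M/1) = ρ/(μ−λ) = 0.2871/60.12 = 0.004775 hr
Wq(M/D/1) = ρ/(2(μ−λ)) = 0.002388 hr
Savings = 0.004775 − 0.002388 = 0.002388 hr

Final: 0.002388 hr


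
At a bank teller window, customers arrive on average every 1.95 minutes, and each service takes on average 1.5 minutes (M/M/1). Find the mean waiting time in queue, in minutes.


λ = 60/1.95 = 30.7692 /hr
μ = 60/1.5 = 40.0000 /hr
ρ = λ/μ = 30.7692/40.0000 = 0.7692
Wq = ρ/(μ−λ) = 0.7692/(40.0000−30.7692) = 0.08333 hr
In minutes: 0.08333·60 = 5.000 min

Final: 5.000 min


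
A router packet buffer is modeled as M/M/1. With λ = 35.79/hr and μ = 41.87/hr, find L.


ρ = λ/μ = 35.79/41.87 = 0.8548
L = ρ/(1−ρ) = 0.8548/(1 − 0.8548) = 0.8548/0.1452 = 5.8865

Final: 5.8865


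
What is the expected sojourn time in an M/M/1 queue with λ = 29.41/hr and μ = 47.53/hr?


W = 1/(μ−λ) = 1/(47.53 − 29.41) = 1/18.12 = 0.05519 hr

Final: 0.05519 hr


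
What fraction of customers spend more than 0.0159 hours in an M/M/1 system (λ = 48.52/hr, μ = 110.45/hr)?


W ~ Exponential(μ−λ) for M/M/1.
μ − λ = 110.45 − 48.52 = 61.9300
P(W > t) = e^{−(μ−λ)t} = e^{−0.9847} = 0.373556

Final: 0.373556


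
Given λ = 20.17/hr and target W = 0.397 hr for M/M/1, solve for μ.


W = 1/(μ−λ) ⇒ μ − λ = 1/W = 1/0.397 = 2.5189
μ = λ + 1/W = 20.17 + 2.5189 = 22.6889 per hr

Final: 22.6889 /hr


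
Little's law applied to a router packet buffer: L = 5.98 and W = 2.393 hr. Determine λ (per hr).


λ = L/W = 5.98/2.393 = 2.4990 /hr

Final: 2.4990 /hr


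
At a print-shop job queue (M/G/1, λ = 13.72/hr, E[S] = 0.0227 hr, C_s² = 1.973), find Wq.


ρ = λ·E[S] = 13.72·0.0227 = 0.3114
E[S²] = E[S]²(1+C_s²) = 0.0227²·(1+1.973) = 0.001532
Wq = λ·E[S²]/(2(1−ρ)) = 13.72·0.001532/(2·0.6886) = 0.01526 hr

Final: 0.01526 hr


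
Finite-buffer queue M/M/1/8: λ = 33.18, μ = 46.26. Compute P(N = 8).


ρ = λ/μ = 33.18/46.26 = 0.7173
P_K = (1−ρ)ρ^K/(1−ρ^(K+1)) = (0.2827·0.070043)/(1 − 0.050239)
= 0.019805/0.949761 = 0.020852

Final: 0.020852


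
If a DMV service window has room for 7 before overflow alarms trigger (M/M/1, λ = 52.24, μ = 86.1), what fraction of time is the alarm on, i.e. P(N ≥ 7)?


ρ = 52.24/86.1 = 0.6067
P(N ≥ n) = ρ^n = 0.6067^7 = 0.030269

Final: 0.030269


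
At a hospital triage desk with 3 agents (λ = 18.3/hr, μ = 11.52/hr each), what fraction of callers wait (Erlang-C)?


a = λ/μ = 1.5885; ρ = a/3 = 0.5295
P₀ = 0.189742 (from M/M/c formula)
C(c,a) = [a^c/(c!(1−ρ))]·P₀ = [4.00863/(6·0.4705)]·0.189742
= 1.42003·0.189742 = 0.269440

Final: 0.269440


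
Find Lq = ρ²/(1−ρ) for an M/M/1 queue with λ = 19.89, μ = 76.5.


ρ = 19.89/76.5 = 0.2600
Lq = ρ²/(1−ρ) = 0.06760/0.7400 = 0.09135

Final: 0.09135


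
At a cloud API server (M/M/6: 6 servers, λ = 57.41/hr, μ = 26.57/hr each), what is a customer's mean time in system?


a = 2.1607; ρ = 0.3601; P₀ = 0.114971
Lq = P₀·a^c·ρ/(c!(1−ρ)²) = 0.01429
Wq = Lq/λ = 0.01429/57.41 = 0.0002489 hr
W = Wq + 1/μ = 0.0002489 + 0.03764 = 0.03789 hr

Final: 0.03789 hr


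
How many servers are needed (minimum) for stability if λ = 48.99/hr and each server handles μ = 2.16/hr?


Stability requires cμ > λ ⇔ c > λ/μ.
λ/μ = 48.99/2.16 = 22.6806
Minimum integer c = ⌊22.6806⌋ + 1 = 23
Check: 23·2.16 = 49.68 > 48.99, while 22·2.16 = 47.52 ≤ 48.99

Final: 23 servers


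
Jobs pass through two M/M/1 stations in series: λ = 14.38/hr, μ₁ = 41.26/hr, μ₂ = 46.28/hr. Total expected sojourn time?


Each node sees arrival rate λ = 14.38/hr (tandem ⇒ throughput preserved).
W₁ = 1/(μ₁−λ) = 1/(41.26−14.38) = 0.03720 hr
W₂ = 1/(μ₂−λ) = 1/(46.28−14.38) = 0.03135 hr
W_total = W₁ + W₂ = 0.03720 + 0.03135 = 0.06855 hr

Final: 0.06855 hr


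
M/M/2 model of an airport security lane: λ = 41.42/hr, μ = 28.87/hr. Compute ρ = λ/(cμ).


ρ = λ/(cμ) = 41.42/(2·28.87) = 41.42/57.74 = 0.7174

Final: 0.7174


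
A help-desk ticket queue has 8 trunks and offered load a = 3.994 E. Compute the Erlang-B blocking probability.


B(c,a) = (a^c/c!) / Σ_{k=0}^{c} a^k/k!
a^8/8! = 1.605994
Σ terms (k=0..8): 1.00000 + 3.99400 + 7.97602 + 10.61874 + 10.60281 + 8.46953 + 5.63788 + 3.21681 + 1.60599 = 53.121780
B = 1.605994/53.121780 = 0.030232

Final: 0.030232


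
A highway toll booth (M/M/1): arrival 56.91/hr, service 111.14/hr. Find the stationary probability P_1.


ρ = 56.91/111.14 = 0.5121
P_n = (1−ρ)·ρ^n = (1 − 0.5121)·0.5121^1 = 0.4879·0.512057 = 0.249855

Final: 0.249855


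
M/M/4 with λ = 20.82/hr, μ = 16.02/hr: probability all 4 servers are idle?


a = λ/μ = 20.82/16.02 = 1.2996; ρ = a/c = 0.3249
Σ_{k=0}^{3} a^k/k! (terms k=0..3) = 1.00000 + 1.29963 + 0.84451 + 0.36585 = 3.50999
Tail: a^4/(4!(1−ρ)) = 2.85281/(24·0.6751) = 0.17607
P₀ = 1/(3.50999 + 0.17607) = 1/3.68606 = 0.271292

Final: 0.271292


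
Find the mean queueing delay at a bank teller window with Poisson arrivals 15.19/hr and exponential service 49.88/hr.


ρ = 15.19/49.88 = 0.3045
Wq = ρ/(μ−λ) = 0.3045/(49.88 − 15.19) = 0.3045/34.69 = 0.008779 hr

Final: 0.008779 hr


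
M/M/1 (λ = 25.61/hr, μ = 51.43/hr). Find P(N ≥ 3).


ρ = 25.61/51.43 = 0.4980
P(N ≥ n) = ρ^n = 0.4980^3 = 0.123475

Final: 0.123475


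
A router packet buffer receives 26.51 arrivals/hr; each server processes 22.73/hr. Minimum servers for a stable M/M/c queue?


Stability requires cμ > λ ⇔ c > λ/μ.
λ/μ = 26.51/22.73 = 1.1663
Minimum integer c = ⌊1.1663⌋ + 1 = 2
Check: 2·22.73 = 45.46 > 26.51, while 1·22.73 = 22.73 ≤ 26.51

Final: 2 servers


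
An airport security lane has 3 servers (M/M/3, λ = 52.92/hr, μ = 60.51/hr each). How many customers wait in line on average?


a = λ/μ = 0.8746; ρ = a/3 = 0.2915
P₀ = 0.414188
Lq = P₀·a^c·ρ / (c!·(1−ρ)²) = 0.414188·0.66893·0.2915/(6·0.50194)
= 0.02682

Final: 0.02682


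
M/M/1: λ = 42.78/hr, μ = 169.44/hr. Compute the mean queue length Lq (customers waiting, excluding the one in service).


ρ = 42.78/169.44 = 0.2525
Lq = ρ²/(1−ρ) = 0.06375/0.7475 = 0.08528

Final: 0.08528


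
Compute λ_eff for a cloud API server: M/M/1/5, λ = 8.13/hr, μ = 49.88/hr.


ρ = 0.1630; P_K = (1−ρ)ρ^5/(1−ρ^6) = 0.00009629
λ_eff = λ(1 − P_K) = 8.13·(1 − 0.00009629) = 8.13·0.999904 = 8.1292 /hr

Final: 8.1292 /hr


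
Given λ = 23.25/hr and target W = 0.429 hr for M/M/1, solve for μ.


W = 1/(μ−λ) ⇒ μ − λ = 1/W = 1/0.429 = 2.3310
μ = λ + 1/W = 23.25 + 2.3310 = 25.5810 per hr

Final: 25.5810 /hr


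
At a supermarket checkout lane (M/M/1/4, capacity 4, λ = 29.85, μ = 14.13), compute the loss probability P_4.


ρ = λ/μ = 29.85/14.13 = 2.1125
P_K = (1−ρ)ρ^K/(1−ρ^(K+1)) = (-1.1125·19.916302)/(1 − 42.073716)
= -22.157414/-41.073716 = 0.539455

Final: 0.539455


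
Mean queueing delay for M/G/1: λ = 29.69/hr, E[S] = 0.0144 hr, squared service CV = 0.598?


ρ = λ·E[S] = 29.69·0.0144 = 0.4275
E[S²] = E[S]²(1+C_s²) = 0.0144²·(1+0.598) = 0.0003314
Wq = λ·E[S²]/(2(1−ρ)) = 29.69·0.0003314/(2·0.5725) = 0.008593 hr

Final: 0.008593 hr


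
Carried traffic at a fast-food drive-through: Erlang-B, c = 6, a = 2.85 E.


B(6,2.85) = 0.044225 (Erlang-B)
Carried load = a(1 − B) = 2.85·(1 − 0.044225) = 2.85·0.955775 = 2.7240 E

Final: 2.7240 Erlangs


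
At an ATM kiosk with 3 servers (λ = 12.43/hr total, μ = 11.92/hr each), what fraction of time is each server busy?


ρ = λ/(cμ) = 12.43/(3·11.92) = 12.43/35.76 = 0.3476

Final: 0.3476


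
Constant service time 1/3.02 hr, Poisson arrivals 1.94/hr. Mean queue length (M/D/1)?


ρ = 1.94/3.02 = 0.6424
M/D/1: Lq = ρ²/(2(1−ρ)) = 0.4127/(2·0.3576) = 0.57696

Final: 0.57696


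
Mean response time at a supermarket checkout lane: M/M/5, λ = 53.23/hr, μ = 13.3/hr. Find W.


a = 4.0023; ρ = 0.8005; P₀ = 0.012942
Lq = P₀·a^c·ρ/(c!(1−ρ)²) = 2.22620
Wq = Lq/λ = 2.22620/53.23 = 0.04182 hr
W = Wq + 1/μ = 0.04182 + 0.07519 = 0.11701 hr

Final: 0.11701 hr


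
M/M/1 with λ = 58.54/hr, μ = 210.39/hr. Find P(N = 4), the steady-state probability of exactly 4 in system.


ρ = 58.54/210.39 = 0.2782
P_n = (1−ρ)·ρ^n = (1 − 0.2782)·0.2782^4 = 0.7218·0.005994 = 0.004326

Final: 0.004326


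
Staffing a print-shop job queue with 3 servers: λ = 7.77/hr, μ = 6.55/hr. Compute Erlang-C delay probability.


a = λ/μ = 1.1863; ρ = a/3 = 0.3954
P₀ = 0.298503 (from M/M/c formula)
C(c,a) = [a^c/(c!(1−ρ))]·P₀ = [1.66932/(6·0.6046)]·0.298503
= 0.46019·0.298503 = 0.137367

Final: 0.137367


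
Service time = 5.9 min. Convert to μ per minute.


μ = 1/(service time) in consistent units.
1 minute = 1 min, so μ = 1/5.9 = 0.1695 per minute

Final: 0.1695 /min


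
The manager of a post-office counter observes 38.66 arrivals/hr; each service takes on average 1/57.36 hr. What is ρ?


ρ = λ/μ = 38.66/57.36 = 0.6740

Final: 0.6740


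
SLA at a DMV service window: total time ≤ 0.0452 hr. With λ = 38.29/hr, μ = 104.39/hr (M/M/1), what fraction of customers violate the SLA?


W ~ Exponential(μ−λ) for M/M/1.
μ − λ = 104.39 − 38.29 = 66.1000
P(W > t) = e^{−(μ−λ)t} = e^{−2.9877} = 0.050402

Final: 0.050402


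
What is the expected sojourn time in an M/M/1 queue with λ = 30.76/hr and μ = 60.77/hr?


W = 1/(μ−λ) = 1/(60.77 − 30.76) = 1/30.01 = 0.03332 hr

Final: 0.03332 hr


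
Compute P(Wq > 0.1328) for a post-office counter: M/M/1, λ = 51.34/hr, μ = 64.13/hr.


ρ = 51.34/64.13 = 0.8006
P(Wq > t) = ρ·e^{−(μ−λ)t} = 0.8006·e^{−1.6985}
= 0.8006·0.182956 = 0.146467

Final: 0.146467


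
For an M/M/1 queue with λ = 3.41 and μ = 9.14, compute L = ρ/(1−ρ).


ρ = λ/μ = 3.41/9.14 = 0.3731
L = ρ/(1−ρ) = 0.3731/(1 − 0.3731) = 0.3731/0.6269 = 0.5951

Final: 0.5951


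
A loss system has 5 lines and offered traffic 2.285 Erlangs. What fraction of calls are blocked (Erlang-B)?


B(c,a) = (a^c/c!) / Σ_{k=0}^{c} a^k/k!
a^5/5! = 0.519099
Σ terms (k=0..5): 1.00000 + 2.28500 + 2.61061 + 1.98842 + 1.13588 + 0.51910 = 9.539010
B = 0.519099/9.539010 = 0.054418

Final: 0.054418


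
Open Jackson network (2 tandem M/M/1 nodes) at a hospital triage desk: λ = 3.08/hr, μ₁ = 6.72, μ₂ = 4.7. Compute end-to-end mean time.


Each node sees arrival rate λ = 3.08/hr (tandem ⇒ throughput preserved).
W₁ = 1/(μ₁−λ) = 1/(6.72−3.08) = 0.27473 hr
W₂ = 1/(μ₂−λ) = 1/(4.7−3.08) = 0.61728 hr
W_total = W₁ + W₂ = 0.27473 + 0.61728 = 0.89201 hr

Final: 0.89201 hr


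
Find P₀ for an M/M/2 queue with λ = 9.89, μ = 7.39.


a = λ/μ = 9.89/7.39 = 1.3383; ρ = a/c = 0.6691
Σ_{k=0}^{1} a^k/k! (terms k=0..1) = 1.00000 + 1.33829 = 2.33829
Tail: a^2/(2!(1−ρ)) = 1.79103/(2·0.3309) = 2.70669
P₀ = 1/(2.33829 + 2.70669) = 1/5.04499 = 0.198216

Final: 0.198216


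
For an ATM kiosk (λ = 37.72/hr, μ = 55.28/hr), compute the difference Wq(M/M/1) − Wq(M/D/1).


ρ = 37.72/55.28 = 0.6823
Wq(M/M/1) = ρ/(μ−λ) = 0.6823/17.56 = 0.03886 hr
Wq(M/D/1) = ρ/(2(μ−λ)) = 0.01943 hr
Savings = 0.03886 − 0.01943 = 0.01943 hr

Final: 0.01943 hr


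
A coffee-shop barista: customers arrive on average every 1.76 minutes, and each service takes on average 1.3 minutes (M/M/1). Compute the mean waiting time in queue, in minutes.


λ = 60/1.76 = 34.0909 /hr
μ = 60/1.3 = 46.1538 /hr
ρ = λ/μ = 34.0909/46.1538 = 0.7386
Wq = ρ/(μ−λ) = 0.7386/(46.1538−34.0909) = 0.06123 hr
In minutes: 0.06123·60 = 3.674 min

Final: 3.674 min


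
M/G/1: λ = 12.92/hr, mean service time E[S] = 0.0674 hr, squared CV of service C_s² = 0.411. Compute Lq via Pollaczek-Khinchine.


ρ = λ·E[S] = 12.92·0.0674 = 0.8708
Lq = ρ²(1+C_s²)/(2(1−ρ)) = 0.7583·(1+0.411)/(2·0.1292)
= 0.7583·1.4110/0.2584 = 4.14101

Final: 4.14101


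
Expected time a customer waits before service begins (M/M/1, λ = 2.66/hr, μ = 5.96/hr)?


ρ = 2.66/5.96 = 0.4463
Wq = ρ/(μ−λ) = 0.4463/(5.96 − 2.66) = 0.4463/3.30 = 0.1352 hr

Final: 0.1352 hr


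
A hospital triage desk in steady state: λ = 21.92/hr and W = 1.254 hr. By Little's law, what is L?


L = λW = 21.92·1.254 = 27.4877

Final: 27.4877


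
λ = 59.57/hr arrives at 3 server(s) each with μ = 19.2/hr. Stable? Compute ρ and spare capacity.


Total capacity cμ = 3·19.2 = 57.60/hr
ρ = λ/(cμ) = 59.57/57.60 = 1.0342
Stable ⇔ ρ < 1: NO
Spare capacity = cμ − λ = 57.60 − 59.57 = -1.97/hr

Final: ρ = 1.0342; unstable; margin = -1.97/hr


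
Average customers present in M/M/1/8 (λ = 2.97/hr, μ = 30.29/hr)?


ρ = 2.97/30.29 = 0.09805
L = ρ[1 − (K+1)ρ^K + Kρ^(K+1)] / [(1−ρ)(1−ρ^(K+1))]
Numerator: 0.09805·(1 − 9·0.000000008544 + 8·8.378e-10) = 0.098052
Denominator: (0.9019)·(1.000000) = 0.901948
L = 0.098052/0.901948 = 0.1087

Final: 0.1087


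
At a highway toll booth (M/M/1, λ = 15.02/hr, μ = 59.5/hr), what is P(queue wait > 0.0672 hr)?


ρ = 15.02/59.5 = 0.2524
P(Wq > t) = ρ·e^{−(μ−λ)t} = 0.2524·e^{−2.9891}
= 0.2524·0.050335 = 0.012706

Final: 0.012706


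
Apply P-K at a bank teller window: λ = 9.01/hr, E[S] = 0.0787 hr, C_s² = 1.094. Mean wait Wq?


ρ = λ·E[S] = 9.01·0.0787 = 0.7091
E[S²] = E[S]²(1+C_s²) = 0.0787²·(1+1.094) = 0.012970
Wq = λ·E[S²]/(2(1−ρ)) = 9.01·0.012970/(2·0.2909) = 0.20084 hr

Final: 0.20084 hr


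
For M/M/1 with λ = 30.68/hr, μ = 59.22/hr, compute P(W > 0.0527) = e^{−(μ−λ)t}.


W ~ Exponential(μ−λ) for M/M/1.
μ − λ = 59.22 − 30.68 = 28.5400
P(W > t) = e^{−(μ−λ)t} = e^{−1.5041} = 0.222227

Final: 0.222227


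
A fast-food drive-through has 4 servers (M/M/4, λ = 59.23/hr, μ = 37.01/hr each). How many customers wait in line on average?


a = λ/μ = 1.6004; ρ = a/4 = 0.4001
P₀ = 0.199213
Lq = P₀·a^c·ρ / (c!·(1−ρ)²) = 0.199213·6.55980·0.4001/(24·0.35989)
= 0.06053

Final: 0.06053


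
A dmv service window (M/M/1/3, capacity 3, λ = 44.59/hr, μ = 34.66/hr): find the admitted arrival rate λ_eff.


ρ = 1.2865; P_K = (1−ρ)ρ^3/(1−ρ^4) = 0.350735
λ_eff = λ(1 − P_K) = 44.59·(1 − 0.350735) = 44.59·0.649265 = 28.9507 /hr

Final: 28.9507 /hr


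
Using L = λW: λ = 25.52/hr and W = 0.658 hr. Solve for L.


L = λW = 25.52·0.658 = 16.7922

Final: 16.7922


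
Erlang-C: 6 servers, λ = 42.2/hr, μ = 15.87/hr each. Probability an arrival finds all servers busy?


a = λ/μ = 2.6591; ρ = a/6 = 0.4432
P₀ = 0.069439 (from M/M/c formula)
C(c,a) = [a^c/(c!(1−ρ))]·P₀ = [353.51931/(720·0.5568)]·0.069439
= 0.88180·0.069439 = 0.061231

Final: 0.061231


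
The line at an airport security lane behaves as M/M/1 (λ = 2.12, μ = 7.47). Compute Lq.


ρ = 2.12/7.47 = 0.2838
Lq = ρ²/(1−ρ) = 0.08054/0.7162 = 0.1125

Final: 0.1125


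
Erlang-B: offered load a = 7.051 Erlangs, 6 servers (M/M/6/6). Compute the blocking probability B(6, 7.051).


B(c,a) = (a^c/c!) / Σ_{k=0}^{c} a^k/k!
a^6/6! = 170.675739
Σ terms (k=0..6): 1.00000 + 7.05100 + 24.85830 + 58.42529 + 102.98918 + 145.23535 + 170.67574 = 510.234863
B = 170.675739/510.234863 = 0.334504

Final: 0.334504


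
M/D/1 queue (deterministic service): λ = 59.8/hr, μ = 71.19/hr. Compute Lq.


ρ = 59.8/71.19 = 0.8400
M/D/1: Lq = ρ²/(2(1−ρ)) = 0.7056/(2·0.1600) = 2.20511

Final: 2.20511


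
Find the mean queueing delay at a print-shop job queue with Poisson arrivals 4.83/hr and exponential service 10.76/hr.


ρ = 4.83/10.76 = 0.4489
Wq = ρ/(μ−λ) = 0.4489/(10.76 − 4.83) = 0.4489/5.93 = 0.07570 hr

Final: 0.07570 hr


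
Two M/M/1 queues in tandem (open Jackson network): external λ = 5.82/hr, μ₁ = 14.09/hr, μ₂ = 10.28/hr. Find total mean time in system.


Each node sees arrival rate λ = 5.82/hr (tandem ⇒ throughput preserved).
W₁ = 1/(μ₁−λ) = 1/(14.09−5.82) = 0.12092 hr
W₂ = 1/(μ₂−λ) = 1/(10.28−5.82) = 0.22422 hr
W_total = W₁ + W₂ = 0.12092 + 0.22422 = 0.34513 hr

Final: 0.34513 hr


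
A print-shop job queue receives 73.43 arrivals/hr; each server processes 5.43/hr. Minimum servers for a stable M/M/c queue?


Stability requires cμ > λ ⇔ c > λ/μ.
λ/μ = 73.43/5.43 = 13.5230
Minimum integer c = ⌊13.5230⌋ + 1 = 14
Check: 14·5.43 = 76.02 > 73.43, while 13·5.43 = 70.59 ≤ 73.43

Final: 14 servers


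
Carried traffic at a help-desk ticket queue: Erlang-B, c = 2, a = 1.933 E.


B(2,1.933) = 0.389117 (Erlang-B)
Carried load = a(1 − B) = 1.933·(1 − 0.389117) = 1.933·0.610883 = 1.1808 E

Final: 1.1808 Erlangs


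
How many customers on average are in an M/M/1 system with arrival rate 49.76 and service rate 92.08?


ρ = λ/μ = 49.76/92.08 = 0.5404
L = ρ/(1−ρ) = 0.5404/(1 − 0.5404) = 0.5404/0.4596 = 1.1758

Final: 1.1758


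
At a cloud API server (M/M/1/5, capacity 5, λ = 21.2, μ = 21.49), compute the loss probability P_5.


ρ = λ/μ = 21.2/21.49 = 0.9865
P_K = (1−ρ)ρ^K/(1−ρ^(K+1)) = (0.01349·0.934323)/(1 − 0.921715)
= 0.012608/0.078285 = 0.161057

Final: 0.161057


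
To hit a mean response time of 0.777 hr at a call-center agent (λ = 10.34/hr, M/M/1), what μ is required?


W = 1/(μ−λ) ⇒ μ − λ = 1/W = 1/0.777 = 1.2870
μ = λ + 1/W = 10.34 + 1.2870 = 11.6270 per hr

Final: 11.6270 /hr


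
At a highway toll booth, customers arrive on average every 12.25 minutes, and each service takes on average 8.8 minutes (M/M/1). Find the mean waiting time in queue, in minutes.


λ = 60/12.25 = 4.8980 /hr
μ = 60/8.8 = 6.8182 /hr
ρ = λ/μ = 4.8980/6.8182 = 0.7184
Wq = ρ/(μ−λ) = 0.7184/(6.8182−4.8980) = 0.37411 hr
In minutes: 0.37411·60 = 22.446 min

Final: 22.446 min


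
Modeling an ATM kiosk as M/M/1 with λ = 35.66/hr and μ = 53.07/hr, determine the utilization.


ρ = λ/μ = 35.66/53.07 = 0.6719

Final: 0.6719


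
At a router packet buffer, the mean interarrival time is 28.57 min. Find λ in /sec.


λ = 1/(interarrival time) in consistent units.
1 second = 0.0166667 min, so λ = 0.0166667/28.57 = 0.0005834 per second

Final: 0.0005834 /sec


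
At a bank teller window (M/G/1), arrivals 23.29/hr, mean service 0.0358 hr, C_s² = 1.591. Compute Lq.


ρ = λ·E[S] = 23.29·0.0358 = 0.8338
Lq = ρ²(1+C_s²)/(2(1−ρ)) = 0.6952·(1+1.591)/(2·0.1662)
= 0.6952·2.5910/0.3324 = 5.41832

Final: 5.41832


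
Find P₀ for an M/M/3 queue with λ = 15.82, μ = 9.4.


a = λ/μ = 15.82/9.4 = 1.6830; ρ = a/c = 0.5610
Σ_{k=0}^{2} a^k/k! (terms k=0..2) = 1.00000 + 1.68298 + 1.41621 = 4.09919
Tail: a^3/(3!(1−ρ)) = 4.76690/(6·0.4390) = 1.80973
P₀ = 1/(4.09919 + 1.80973) = 1/5.90891 = 0.169236

Final: 0.169236


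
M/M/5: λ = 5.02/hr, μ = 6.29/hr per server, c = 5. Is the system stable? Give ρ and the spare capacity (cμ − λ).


Total capacity cμ = 5·6.29 = 31.45/hr
ρ = λ/(cμ) = 5.02/31.45 = 0.1596
Stable ⇔ ρ < 1: YES
Spare capacity = cμ − λ = 31.45 − 5.02 = 26.43/hr

Final: ρ = 0.1596; stable; margin = 26.43/hr


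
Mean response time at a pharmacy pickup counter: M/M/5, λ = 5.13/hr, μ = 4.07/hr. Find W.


a = 1.2604; ρ = 0.2521; P₀ = 0.283353
Lq = P₀·a^c·ρ/(c!(1−ρ)²) = 0.003385
Wq = Lq/λ = 0.003385/5.13 = 0.0006599 hr
W = Wq + 1/μ = 0.0006599 + 0.24570 = 0.24636 hr

Final: 0.24636 hr


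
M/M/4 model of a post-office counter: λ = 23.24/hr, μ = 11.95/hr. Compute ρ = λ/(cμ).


ρ = λ/(cμ) = 23.24/(4·11.95) = 23.24/47.80 = 0.4862

Final: 0.4862


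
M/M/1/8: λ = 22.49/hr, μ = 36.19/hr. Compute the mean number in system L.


ρ = 22.49/36.19 = 0.6214
L = ρ[1 − (K+1)ρ^K + Kρ^(K+1)] / [(1−ρ)(1−ρ^(K+1))]
Numerator: 0.6214·(1 − 9·0.022244 + 8·0.013823) = 0.565756
Denominator: (0.3786)·(0.986177) = 0.373325
L = 0.565756/0.373325 = 1.5155

Final: 1.5155


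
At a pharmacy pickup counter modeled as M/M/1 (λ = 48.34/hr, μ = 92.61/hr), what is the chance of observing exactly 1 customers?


ρ = 48.34/92.61 = 0.5220
P_n = (1−ρ)·ρ^n = (1 − 0.5220)·0.5220^1 = 0.4780·0.521974 = 0.249517

Final: 0.249517


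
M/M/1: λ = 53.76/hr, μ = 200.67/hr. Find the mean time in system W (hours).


W = 1/(μ−λ) = 1/(200.67 − 53.76) = 1/146.91 = 0.006807 hr

Final: 0.006807 hr


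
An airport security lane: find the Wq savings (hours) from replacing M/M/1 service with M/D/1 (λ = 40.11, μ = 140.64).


ρ = 40.11/140.64 = 0.2852
Wq(M/M/1) = ρ/(μ−λ) = 0.2852/100.53 = 0.002837 hr
Wq(M/D/1) = ρ/(2(μ−λ)) = 0.001418 hr
Savings = 0.002837 − 0.001418 = 0.001418 hr

Final: 0.001418 hr


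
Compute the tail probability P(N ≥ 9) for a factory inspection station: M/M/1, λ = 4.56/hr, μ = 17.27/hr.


ρ = 4.56/17.27 = 0.2640
P(N ≥ n) = ρ^n = 0.2640^9 = 0.000006238

Final: 0.000006238


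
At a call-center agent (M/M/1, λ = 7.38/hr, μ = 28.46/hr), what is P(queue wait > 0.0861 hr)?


ρ = 7.38/28.46 = 0.2593
P(Wq > t) = ρ·e^{−(μ−λ)t} = 0.2593·e^{−1.8150}
= 0.2593·0.162840 = 0.042226

Final: 0.042226


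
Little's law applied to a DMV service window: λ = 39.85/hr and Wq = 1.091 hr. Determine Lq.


Lq = λWq = 39.85·1.091 = 43.4764

Final: 43.4764
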